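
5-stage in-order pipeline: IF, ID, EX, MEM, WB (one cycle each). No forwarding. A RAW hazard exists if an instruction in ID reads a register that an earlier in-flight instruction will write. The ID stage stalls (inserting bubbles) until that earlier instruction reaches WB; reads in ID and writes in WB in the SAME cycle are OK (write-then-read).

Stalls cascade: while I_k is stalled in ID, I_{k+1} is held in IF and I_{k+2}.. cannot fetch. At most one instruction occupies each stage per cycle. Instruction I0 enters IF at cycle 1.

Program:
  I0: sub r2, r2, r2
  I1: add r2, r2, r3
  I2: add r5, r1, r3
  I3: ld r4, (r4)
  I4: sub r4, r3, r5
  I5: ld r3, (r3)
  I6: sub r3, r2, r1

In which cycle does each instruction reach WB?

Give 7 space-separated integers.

I0 sub r2 <- r2,r2: IF@1 ID@2 stall=0 (-) EX@3 MEM@4 WB@5
I1 add r2 <- r2,r3: IF@2 ID@3 stall=2 (RAW on I0.r2 (WB@5)) EX@6 MEM@7 WB@8
I2 add r5 <- r1,r3: IF@3 ID@6 stall=0 (-) EX@7 MEM@8 WB@9
I3 ld r4 <- r4: IF@6 ID@7 stall=0 (-) EX@8 MEM@9 WB@10
I4 sub r4 <- r3,r5: IF@7 ID@8 stall=1 (RAW on I2.r5 (WB@9)) EX@10 MEM@11 WB@12
I5 ld r3 <- r3: IF@8 ID@10 stall=0 (-) EX@11 MEM@12 WB@13
I6 sub r3 <- r2,r1: IF@10 ID@11 stall=0 (-) EX@12 MEM@13 WB@14

Answer: 5 8 9 10 12 13 14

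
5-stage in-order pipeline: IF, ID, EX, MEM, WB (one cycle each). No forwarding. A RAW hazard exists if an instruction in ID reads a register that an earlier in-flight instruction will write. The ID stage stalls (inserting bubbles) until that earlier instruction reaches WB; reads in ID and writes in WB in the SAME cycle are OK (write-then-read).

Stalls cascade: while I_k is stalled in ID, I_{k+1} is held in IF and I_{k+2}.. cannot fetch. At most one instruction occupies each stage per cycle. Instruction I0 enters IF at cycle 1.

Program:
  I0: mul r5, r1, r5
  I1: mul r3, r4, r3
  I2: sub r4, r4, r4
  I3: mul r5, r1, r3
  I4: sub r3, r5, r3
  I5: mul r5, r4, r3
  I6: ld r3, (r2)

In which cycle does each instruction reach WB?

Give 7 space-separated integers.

Answer: 5 6 7 9 12 15 16

Derivation:
I0 mul r5 <- r1,r5: IF@1 ID@2 stall=0 (-) EX@3 MEM@4 WB@5
I1 mul r3 <- r4,r3: IF@2 ID@3 stall=0 (-) EX@4 MEM@5 WB@6
I2 sub r4 <- r4,r4: IF@3 ID@4 stall=0 (-) EX@5 MEM@6 WB@7
I3 mul r5 <- r1,r3: IF@4 ID@5 stall=1 (RAW on I1.r3 (WB@6)) EX@7 MEM@8 WB@9
I4 sub r3 <- r5,r3: IF@5 ID@7 stall=2 (RAW on I3.r5 (WB@9)) EX@10 MEM@11 WB@12
I5 mul r5 <- r4,r3: IF@7 ID@10 stall=2 (RAW on I4.r3 (WB@12)) EX@13 MEM@14 WB@15
I6 ld r3 <- r2: IF@10 ID@13 stall=0 (-) EX@14 MEM@15 WB@16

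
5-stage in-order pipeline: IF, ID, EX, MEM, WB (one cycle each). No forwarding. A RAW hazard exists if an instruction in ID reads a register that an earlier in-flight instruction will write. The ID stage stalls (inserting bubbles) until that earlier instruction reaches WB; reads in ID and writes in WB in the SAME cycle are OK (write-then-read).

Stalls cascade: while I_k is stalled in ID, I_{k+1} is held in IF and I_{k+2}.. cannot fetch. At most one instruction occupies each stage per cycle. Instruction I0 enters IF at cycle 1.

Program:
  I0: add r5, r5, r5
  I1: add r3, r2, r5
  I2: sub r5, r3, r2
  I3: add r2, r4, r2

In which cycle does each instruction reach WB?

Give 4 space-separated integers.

I0 add r5 <- r5,r5: IF@1 ID@2 stall=0 (-) EX@3 MEM@4 WB@5
I1 add r3 <- r2,r5: IF@2 ID@3 stall=2 (RAW on I0.r5 (WB@5)) EX@6 MEM@7 WB@8
I2 sub r5 <- r3,r2: IF@3 ID@6 stall=2 (RAW on I1.r3 (WB@8)) EX@9 MEM@10 WB@11
I3 add r2 <- r4,r2: IF@6 ID@9 stall=0 (-) EX@10 MEM@11 WB@12

Answer: 5 8 11 12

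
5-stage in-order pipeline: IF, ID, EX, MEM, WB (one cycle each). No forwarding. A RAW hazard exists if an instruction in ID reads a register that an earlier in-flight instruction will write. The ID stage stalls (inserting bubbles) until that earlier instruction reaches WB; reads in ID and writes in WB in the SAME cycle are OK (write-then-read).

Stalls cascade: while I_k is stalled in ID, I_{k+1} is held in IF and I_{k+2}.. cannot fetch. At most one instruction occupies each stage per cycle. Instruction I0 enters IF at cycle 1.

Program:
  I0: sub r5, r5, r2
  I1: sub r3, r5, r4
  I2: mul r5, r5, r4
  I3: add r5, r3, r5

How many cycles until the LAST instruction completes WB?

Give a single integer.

Answer: 12

Derivation:
I0 sub r5 <- r5,r2: IF@1 ID@2 stall=0 (-) EX@3 MEM@4 WB@5
I1 sub r3 <- r5,r4: IF@2 ID@3 stall=2 (RAW on I0.r5 (WB@5)) EX@6 MEM@7 WB@8
I2 mul r5 <- r5,r4: IF@3 ID@6 stall=0 (-) EX@7 MEM@8 WB@9
I3 add r5 <- r3,r5: IF@6 ID@7 stall=2 (RAW on I2.r5 (WB@9)) EX@10 MEM@11 WB@12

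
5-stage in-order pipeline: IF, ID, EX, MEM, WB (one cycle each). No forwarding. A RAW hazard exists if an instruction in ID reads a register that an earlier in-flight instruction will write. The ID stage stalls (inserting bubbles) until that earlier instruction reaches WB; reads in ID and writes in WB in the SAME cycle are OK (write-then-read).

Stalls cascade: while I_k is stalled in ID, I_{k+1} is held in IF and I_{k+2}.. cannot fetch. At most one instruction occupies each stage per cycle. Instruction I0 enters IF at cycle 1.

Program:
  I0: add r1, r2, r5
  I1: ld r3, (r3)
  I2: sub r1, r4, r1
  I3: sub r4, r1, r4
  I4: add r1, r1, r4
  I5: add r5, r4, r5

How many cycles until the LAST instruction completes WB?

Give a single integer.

Answer: 15

Derivation:
I0 add r1 <- r2,r5: IF@1 ID@2 stall=0 (-) EX@3 MEM@4 WB@5
I1 ld r3 <- r3: IF@2 ID@3 stall=0 (-) EX@4 MEM@5 WB@6
I2 sub r1 <- r4,r1: IF@3 ID@4 stall=1 (RAW on I0.r1 (WB@5)) EX@6 MEM@7 WB@8
I3 sub r4 <- r1,r4: IF@4 ID@6 stall=2 (RAW on I2.r1 (WB@8)) EX@9 MEM@10 WB@11
I4 add r1 <- r1,r4: IF@6 ID@9 stall=2 (RAW on I3.r4 (WB@11)) EX@12 MEM@13 WB@14
I5 add r5 <- r4,r5: IF@9 ID@12 stall=0 (-) EX@13 MEM@14 WB@15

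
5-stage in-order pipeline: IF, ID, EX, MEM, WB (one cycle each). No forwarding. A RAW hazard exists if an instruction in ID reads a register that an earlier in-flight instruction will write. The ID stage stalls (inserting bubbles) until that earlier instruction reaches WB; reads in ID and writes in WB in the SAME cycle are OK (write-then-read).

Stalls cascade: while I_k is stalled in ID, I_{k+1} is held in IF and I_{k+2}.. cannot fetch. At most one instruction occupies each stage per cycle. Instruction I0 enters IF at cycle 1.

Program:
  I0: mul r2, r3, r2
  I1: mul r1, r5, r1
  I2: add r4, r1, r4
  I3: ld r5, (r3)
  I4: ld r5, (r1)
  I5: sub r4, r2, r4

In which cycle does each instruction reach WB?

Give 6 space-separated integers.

Answer: 5 6 9 10 11 12

Derivation:
I0 mul r2 <- r3,r2: IF@1 ID@2 stall=0 (-) EX@3 MEM@4 WB@5
I1 mul r1 <- r5,r1: IF@2 ID@3 stall=0 (-) EX@4 MEM@5 WB@6
I2 add r4 <- r1,r4: IF@3 ID@4 stall=2 (RAW on I1.r1 (WB@6)) EX@7 MEM@8 WB@9
I3 ld r5 <- r3: IF@4 ID@7 stall=0 (-) EX@8 MEM@9 WB@10
I4 ld r5 <- r1: IF@7 ID@8 stall=0 (-) EX@9 MEM@10 WB@11
I5 sub r4 <- r2,r4: IF@8 ID@9 stall=0 (-) EX@10 MEM@11 WB@12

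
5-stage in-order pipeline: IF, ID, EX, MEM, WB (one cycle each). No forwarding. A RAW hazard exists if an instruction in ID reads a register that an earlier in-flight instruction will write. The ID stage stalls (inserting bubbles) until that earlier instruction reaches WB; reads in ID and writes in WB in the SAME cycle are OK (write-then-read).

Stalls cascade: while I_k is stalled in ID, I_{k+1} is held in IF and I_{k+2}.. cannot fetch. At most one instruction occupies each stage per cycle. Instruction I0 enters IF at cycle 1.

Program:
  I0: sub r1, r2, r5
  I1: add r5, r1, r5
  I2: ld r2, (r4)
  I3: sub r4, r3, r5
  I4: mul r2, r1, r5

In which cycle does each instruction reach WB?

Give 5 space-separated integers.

Answer: 5 8 9 11 12

Derivation:
I0 sub r1 <- r2,r5: IF@1 ID@2 stall=0 (-) EX@3 MEM@4 WB@5
I1 add r5 <- r1,r5: IF@2 ID@3 stall=2 (RAW on I0.r1 (WB@5)) EX@6 MEM@7 WB@8
I2 ld r2 <- r4: IF@3 ID@6 stall=0 (-) EX@7 MEM@8 WB@9
I3 sub r4 <- r3,r5: IF@6 ID@7 stall=1 (RAW on I1.r5 (WB@8)) EX@9 MEM@10 WB@11
I4 mul r2 <- r1,r5: IF@7 ID@9 stall=0 (-) EX@10 MEM@11 WB@12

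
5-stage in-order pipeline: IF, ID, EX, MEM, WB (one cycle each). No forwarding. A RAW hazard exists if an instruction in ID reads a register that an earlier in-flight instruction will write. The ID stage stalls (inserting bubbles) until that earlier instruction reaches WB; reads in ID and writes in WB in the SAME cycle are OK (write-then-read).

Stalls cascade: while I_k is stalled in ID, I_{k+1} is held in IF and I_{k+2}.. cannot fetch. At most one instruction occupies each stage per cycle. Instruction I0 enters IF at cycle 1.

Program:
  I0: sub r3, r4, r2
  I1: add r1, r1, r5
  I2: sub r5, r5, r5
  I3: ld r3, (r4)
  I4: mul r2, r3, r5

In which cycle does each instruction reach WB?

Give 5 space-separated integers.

I0 sub r3 <- r4,r2: IF@1 ID@2 stall=0 (-) EX@3 MEM@4 WB@5
I1 add r1 <- r1,r5: IF@2 ID@3 stall=0 (-) EX@4 MEM@5 WB@6
I2 sub r5 <- r5,r5: IF@3 ID@4 stall=0 (-) EX@5 MEM@6 WB@7
I3 ld r3 <- r4: IF@4 ID@5 stall=0 (-) EX@6 MEM@7 WB@8
I4 mul r2 <- r3,r5: IF@5 ID@6 stall=2 (RAW on I3.r3 (WB@8)) EX@9 MEM@10 WB@11

Answer: 5 6 7 8 11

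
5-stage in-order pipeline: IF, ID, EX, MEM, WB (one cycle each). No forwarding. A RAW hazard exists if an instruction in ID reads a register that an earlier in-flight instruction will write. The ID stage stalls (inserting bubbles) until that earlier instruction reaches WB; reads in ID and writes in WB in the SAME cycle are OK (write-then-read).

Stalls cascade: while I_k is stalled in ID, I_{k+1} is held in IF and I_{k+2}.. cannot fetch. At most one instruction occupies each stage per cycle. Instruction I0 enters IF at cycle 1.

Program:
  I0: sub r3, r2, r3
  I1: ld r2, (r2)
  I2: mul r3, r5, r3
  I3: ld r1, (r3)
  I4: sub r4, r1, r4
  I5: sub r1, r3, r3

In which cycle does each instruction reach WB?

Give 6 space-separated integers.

Answer: 5 6 8 11 14 15

Derivation:
I0 sub r3 <- r2,r3: IF@1 ID@2 stall=0 (-) EX@3 MEM@4 WB@5
I1 ld r2 <- r2: IF@2 ID@3 stall=0 (-) EX@4 MEM@5 WB@6
I2 mul r3 <- r5,r3: IF@3 ID@4 stall=1 (RAW on I0.r3 (WB@5)) EX@6 MEM@7 WB@8
I3 ld r1 <- r3: IF@4 ID@6 stall=2 (RAW on I2.r3 (WB@8)) EX@9 MEM@10 WB@11
I4 sub r4 <- r1,r4: IF@6 ID@9 stall=2 (RAW on I3.r1 (WB@11)) EX@12 MEM@13 WB@14
I5 sub r1 <- r3,r3: IF@9 ID@12 stall=0 (-) EX@13 MEM@14 WB@15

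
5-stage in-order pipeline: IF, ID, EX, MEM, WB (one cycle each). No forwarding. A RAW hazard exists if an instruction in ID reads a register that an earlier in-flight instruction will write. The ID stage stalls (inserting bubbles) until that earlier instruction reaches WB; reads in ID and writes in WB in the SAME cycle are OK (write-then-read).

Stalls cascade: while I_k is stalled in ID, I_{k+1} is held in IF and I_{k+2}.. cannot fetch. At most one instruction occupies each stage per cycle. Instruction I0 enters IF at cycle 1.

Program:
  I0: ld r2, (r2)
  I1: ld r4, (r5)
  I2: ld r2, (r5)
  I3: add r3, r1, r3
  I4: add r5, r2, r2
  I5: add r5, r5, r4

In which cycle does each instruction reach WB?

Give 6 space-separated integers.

Answer: 5 6 7 8 10 13

Derivation:
I0 ld r2 <- r2: IF@1 ID@2 stall=0 (-) EX@3 MEM@4 WB@5
I1 ld r4 <- r5: IF@2 ID@3 stall=0 (-) EX@4 MEM@5 WB@6
I2 ld r2 <- r5: IF@3 ID@4 stall=0 (-) EX@5 MEM@6 WB@7
I3 add r3 <- r1,r3: IF@4 ID@5 stall=0 (-) EX@6 MEM@7 WB@8
I4 add r5 <- r2,r2: IF@5 ID@6 stall=1 (RAW on I2.r2 (WB@7)) EX@8 MEM@9 WB@10
I5 add r5 <- r5,r4: IF@6 ID@8 stall=2 (RAW on I4.r5 (WB@10)) EX@11 MEM@12 WB@13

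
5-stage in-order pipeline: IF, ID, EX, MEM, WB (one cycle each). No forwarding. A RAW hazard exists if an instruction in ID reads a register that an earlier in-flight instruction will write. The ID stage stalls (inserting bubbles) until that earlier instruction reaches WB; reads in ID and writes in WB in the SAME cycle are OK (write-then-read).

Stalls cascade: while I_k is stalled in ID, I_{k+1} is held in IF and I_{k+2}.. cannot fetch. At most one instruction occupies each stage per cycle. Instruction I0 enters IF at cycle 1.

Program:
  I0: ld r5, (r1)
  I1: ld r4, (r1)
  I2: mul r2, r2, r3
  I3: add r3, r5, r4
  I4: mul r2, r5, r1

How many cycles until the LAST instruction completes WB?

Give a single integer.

I0 ld r5 <- r1: IF@1 ID@2 stall=0 (-) EX@3 MEM@4 WB@5
I1 ld r4 <- r1: IF@2 ID@3 stall=0 (-) EX@4 MEM@5 WB@6
I2 mul r2 <- r2,r3: IF@3 ID@4 stall=0 (-) EX@5 MEM@6 WB@7
I3 add r3 <- r5,r4: IF@4 ID@5 stall=1 (RAW on I1.r4 (WB@6)) EX@7 MEM@8 WB@9
I4 mul r2 <- r5,r1: IF@5 ID@7 stall=0 (-) EX@8 MEM@9 WB@10

Answer: 10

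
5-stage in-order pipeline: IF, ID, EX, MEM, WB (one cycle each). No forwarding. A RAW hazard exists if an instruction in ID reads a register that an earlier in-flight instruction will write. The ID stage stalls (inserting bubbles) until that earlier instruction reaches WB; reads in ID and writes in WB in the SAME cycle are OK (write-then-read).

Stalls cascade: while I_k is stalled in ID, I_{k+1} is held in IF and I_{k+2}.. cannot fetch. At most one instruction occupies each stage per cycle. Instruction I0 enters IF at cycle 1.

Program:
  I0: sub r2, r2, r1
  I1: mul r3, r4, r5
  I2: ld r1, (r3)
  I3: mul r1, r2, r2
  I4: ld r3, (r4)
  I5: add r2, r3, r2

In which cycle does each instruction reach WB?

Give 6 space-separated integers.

I0 sub r2 <- r2,r1: IF@1 ID@2 stall=0 (-) EX@3 MEM@4 WB@5
I1 mul r3 <- r4,r5: IF@2 ID@3 stall=0 (-) EX@4 MEM@5 WB@6
I2 ld r1 <- r3: IF@3 ID@4 stall=2 (RAW on I1.r3 (WB@6)) EX@7 MEM@8 WB@9
I3 mul r1 <- r2,r2: IF@4 ID@7 stall=0 (-) EX@8 MEM@9 WB@10
I4 ld r3 <- r4: IF@7 ID@8 stall=0 (-) EX@9 MEM@10 WB@11
I5 add r2 <- r3,r2: IF@8 ID@9 stall=2 (RAW on I4.r3 (WB@11)) EX@12 MEM@13 WB@14

Answer: 5 6 9 10 11 14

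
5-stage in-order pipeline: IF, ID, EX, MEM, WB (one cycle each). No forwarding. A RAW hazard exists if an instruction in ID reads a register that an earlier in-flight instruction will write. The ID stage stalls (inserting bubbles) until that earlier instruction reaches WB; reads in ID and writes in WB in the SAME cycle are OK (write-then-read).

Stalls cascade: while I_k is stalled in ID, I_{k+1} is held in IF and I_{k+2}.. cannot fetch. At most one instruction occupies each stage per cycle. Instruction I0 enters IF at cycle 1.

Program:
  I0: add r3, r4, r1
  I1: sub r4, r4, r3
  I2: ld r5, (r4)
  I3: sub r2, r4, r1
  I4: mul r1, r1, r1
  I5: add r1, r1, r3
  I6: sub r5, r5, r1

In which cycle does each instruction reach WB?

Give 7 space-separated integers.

Answer: 5 8 11 12 13 16 19

Derivation:
I0 add r3 <- r4,r1: IF@1 ID@2 stall=0 (-) EX@3 MEM@4 WB@5
I1 sub r4 <- r4,r3: IF@2 ID@3 stall=2 (RAW on I0.r3 (WB@5)) EX@6 MEM@7 WB@8
I2 ld r5 <- r4: IF@3 ID@6 stall=2 (RAW on I1.r4 (WB@8)) EX@9 MEM@10 WB@11
I3 sub r2 <- r4,r1: IF@6 ID@9 stall=0 (-) EX@10 MEM@11 WB@12
I4 mul r1 <- r1,r1: IF@9 ID@10 stall=0 (-) EX@11 MEM@12 WB@13
I5 add r1 <- r1,r3: IF@10 ID@11 stall=2 (RAW on I4.r1 (WB@13)) EX@14 MEM@15 WB@16
I6 sub r5 <- r5,r1: IF@11 ID@14 stall=2 (RAW on I5.r1 (WB@16)) EX@17 MEM@18 WB@19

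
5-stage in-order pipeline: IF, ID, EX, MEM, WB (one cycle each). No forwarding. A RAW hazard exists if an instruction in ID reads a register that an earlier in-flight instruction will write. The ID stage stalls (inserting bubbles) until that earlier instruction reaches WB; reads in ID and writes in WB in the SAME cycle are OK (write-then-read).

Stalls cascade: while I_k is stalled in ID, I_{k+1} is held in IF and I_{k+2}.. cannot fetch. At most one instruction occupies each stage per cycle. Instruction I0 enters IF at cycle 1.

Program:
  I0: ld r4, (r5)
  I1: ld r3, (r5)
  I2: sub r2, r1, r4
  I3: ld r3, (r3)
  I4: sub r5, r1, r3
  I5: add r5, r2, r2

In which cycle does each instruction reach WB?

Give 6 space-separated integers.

Answer: 5 6 8 9 12 13

Derivation:
I0 ld r4 <- r5: IF@1 ID@2 stall=0 (-) EX@3 MEM@4 WB@5
I1 ld r3 <- r5: IF@2 ID@3 stall=0 (-) EX@4 MEM@5 WB@6
I2 sub r2 <- r1,r4: IF@3 ID@4 stall=1 (RAW on I0.r4 (WB@5)) EX@6 MEM@7 WB@8
I3 ld r3 <- r3: IF@4 ID@6 stall=0 (-) EX@7 MEM@8 WB@9
I4 sub r5 <- r1,r3: IF@6 ID@7 stall=2 (RAW on I3.r3 (WB@9)) EX@10 MEM@11 WB@12
I5 add r5 <- r2,r2: IF@7 ID@10 stall=0 (-) EX@11 MEM@12 WB@13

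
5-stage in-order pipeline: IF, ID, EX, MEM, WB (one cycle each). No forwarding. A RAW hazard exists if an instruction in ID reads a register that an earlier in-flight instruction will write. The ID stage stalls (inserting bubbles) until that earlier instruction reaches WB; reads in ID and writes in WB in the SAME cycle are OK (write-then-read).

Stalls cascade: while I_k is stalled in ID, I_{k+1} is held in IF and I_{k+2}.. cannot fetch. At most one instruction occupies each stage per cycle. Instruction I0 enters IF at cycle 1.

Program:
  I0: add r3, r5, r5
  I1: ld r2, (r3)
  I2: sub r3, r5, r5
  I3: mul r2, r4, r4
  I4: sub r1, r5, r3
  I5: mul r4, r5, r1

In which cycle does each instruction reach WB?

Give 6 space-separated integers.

I0 add r3 <- r5,r5: IF@1 ID@2 stall=0 (-) EX@3 MEM@4 WB@5
I1 ld r2 <- r3: IF@2 ID@3 stall=2 (RAW on I0.r3 (WB@5)) EX@6 MEM@7 WB@8
I2 sub r3 <- r5,r5: IF@3 ID@6 stall=0 (-) EX@7 MEM@8 WB@9
I3 mul r2 <- r4,r4: IF@6 ID@7 stall=0 (-) EX@8 MEM@9 WB@10
I4 sub r1 <- r5,r3: IF@7 ID@8 stall=1 (RAW on I2.r3 (WB@9)) EX@10 MEM@11 WB@12
I5 mul r4 <- r5,r1: IF@8 ID@10 stall=2 (RAW on I4.r1 (WB@12)) EX@13 MEM@14 WB@15

Answer: 5 8 9 10 12 15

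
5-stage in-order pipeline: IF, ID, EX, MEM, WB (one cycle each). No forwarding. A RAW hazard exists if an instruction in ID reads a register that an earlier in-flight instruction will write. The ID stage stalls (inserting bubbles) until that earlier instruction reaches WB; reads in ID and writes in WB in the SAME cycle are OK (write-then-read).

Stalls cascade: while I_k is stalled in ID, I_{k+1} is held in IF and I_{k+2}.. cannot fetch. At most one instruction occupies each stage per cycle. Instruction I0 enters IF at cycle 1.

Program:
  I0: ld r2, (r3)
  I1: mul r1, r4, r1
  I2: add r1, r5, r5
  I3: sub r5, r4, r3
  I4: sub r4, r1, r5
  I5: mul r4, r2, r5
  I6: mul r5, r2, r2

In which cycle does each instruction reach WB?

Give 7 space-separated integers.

Answer: 5 6 7 8 11 12 13

Derivation:
I0 ld r2 <- r3: IF@1 ID@2 stall=0 (-) EX@3 MEM@4 WB@5
I1 mul r1 <- r4,r1: IF@2 ID@3 stall=0 (-) EX@4 MEM@5 WB@6
I2 add r1 <- r5,r5: IF@3 ID@4 stall=0 (-) EX@5 MEM@6 WB@7
I3 sub r5 <- r4,r3: IF@4 ID@5 stall=0 (-) EX@6 MEM@7 WB@8
I4 sub r4 <- r1,r5: IF@5 ID@6 stall=2 (RAW on I3.r5 (WB@8)) EX@9 MEM@10 WB@11
I5 mul r4 <- r2,r5: IF@6 ID@9 stall=0 (-) EX@10 MEM@11 WB@12
I6 mul r5 <- r2,r2: IF@9 ID@10 stall=0 (-) EX@11 MEM@12 WB@13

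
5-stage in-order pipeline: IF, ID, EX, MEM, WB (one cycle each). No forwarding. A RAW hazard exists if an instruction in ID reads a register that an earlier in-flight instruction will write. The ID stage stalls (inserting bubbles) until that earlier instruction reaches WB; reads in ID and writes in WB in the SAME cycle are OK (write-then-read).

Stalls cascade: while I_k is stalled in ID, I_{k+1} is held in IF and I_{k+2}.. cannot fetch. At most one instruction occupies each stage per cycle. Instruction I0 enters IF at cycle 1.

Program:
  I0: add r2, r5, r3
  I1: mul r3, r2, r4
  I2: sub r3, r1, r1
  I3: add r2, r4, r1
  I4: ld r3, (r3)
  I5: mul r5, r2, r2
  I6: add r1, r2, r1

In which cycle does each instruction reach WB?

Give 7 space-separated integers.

Answer: 5 8 9 10 12 13 14

Derivation:
I0 add r2 <- r5,r3: IF@1 ID@2 stall=0 (-) EX@3 MEM@4 WB@5
I1 mul r3 <- r2,r4: IF@2 ID@3 stall=2 (RAW on I0.r2 (WB@5)) EX@6 MEM@7 WB@8
I2 sub r3 <- r1,r1: IF@3 ID@6 stall=0 (-) EX@7 MEM@8 WB@9
I3 add r2 <- r4,r1: IF@6 ID@7 stall=0 (-) EX@8 MEM@9 WB@10
I4 ld r3 <- r3: IF@7 ID@8 stall=1 (RAW on I2.r3 (WB@9)) EX@10 MEM@11 WB@12
I5 mul r5 <- r2,r2: IF@8 ID@10 stall=0 (-) EX@11 MEM@12 WB@13
I6 add r1 <- r2,r1: IF@10 ID@11 stall=0 (-) EX@12 MEM@13 WB@14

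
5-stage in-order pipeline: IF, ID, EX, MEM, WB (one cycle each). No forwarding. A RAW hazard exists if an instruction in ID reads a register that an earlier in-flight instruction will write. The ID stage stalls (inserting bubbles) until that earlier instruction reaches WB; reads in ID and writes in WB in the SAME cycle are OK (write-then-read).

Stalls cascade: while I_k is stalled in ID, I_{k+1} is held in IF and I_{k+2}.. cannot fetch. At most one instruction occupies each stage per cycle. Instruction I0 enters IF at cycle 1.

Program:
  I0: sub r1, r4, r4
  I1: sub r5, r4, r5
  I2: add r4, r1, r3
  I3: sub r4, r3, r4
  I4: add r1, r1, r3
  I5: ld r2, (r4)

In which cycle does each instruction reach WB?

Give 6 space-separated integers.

Answer: 5 6 8 11 12 14

Derivation:
I0 sub r1 <- r4,r4: IF@1 ID@2 stall=0 (-) EX@3 MEM@4 WB@5
I1 sub r5 <- r4,r5: IF@2 ID@3 stall=0 (-) EX@4 MEM@5 WB@6
I2 add r4 <- r1,r3: IF@3 ID@4 stall=1 (RAW on I0.r1 (WB@5)) EX@6 MEM@7 WB@8
I3 sub r4 <- r3,r4: IF@4 ID@6 stall=2 (RAW on I2.r4 (WB@8)) EX@9 MEM@10 WB@11
I4 add r1 <- r1,r3: IF@6 ID@9 stall=0 (-) EX@10 MEM@11 WB@12
I5 ld r2 <- r4: IF@9 ID@10 stall=1 (RAW on I3.r4 (WB@11)) EX@12 MEM@13 WB@14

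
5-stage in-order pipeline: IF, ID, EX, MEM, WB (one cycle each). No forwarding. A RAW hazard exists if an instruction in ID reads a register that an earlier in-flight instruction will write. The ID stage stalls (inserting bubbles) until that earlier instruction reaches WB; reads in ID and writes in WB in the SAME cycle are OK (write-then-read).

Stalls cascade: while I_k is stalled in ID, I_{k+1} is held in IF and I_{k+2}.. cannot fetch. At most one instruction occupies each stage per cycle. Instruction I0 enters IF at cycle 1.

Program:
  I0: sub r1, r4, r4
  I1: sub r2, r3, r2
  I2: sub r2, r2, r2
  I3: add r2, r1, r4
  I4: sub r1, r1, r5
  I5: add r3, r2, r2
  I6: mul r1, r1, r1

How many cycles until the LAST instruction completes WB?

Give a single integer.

Answer: 14

Derivation:
I0 sub r1 <- r4,r4: IF@1 ID@2 stall=0 (-) EX@3 MEM@4 WB@5
I1 sub r2 <- r3,r2: IF@2 ID@3 stall=0 (-) EX@4 MEM@5 WB@6
I2 sub r2 <- r2,r2: IF@3 ID@4 stall=2 (RAW on I1.r2 (WB@6)) EX@7 MEM@8 WB@9
I3 add r2 <- r1,r4: IF@4 ID@7 stall=0 (-) EX@8 MEM@9 WB@10
I4 sub r1 <- r1,r5: IF@7 ID@8 stall=0 (-) EX@9 MEM@10 WB@11
I5 add r3 <- r2,r2: IF@8 ID@9 stall=1 (RAW on I3.r2 (WB@10)) EX@11 MEM@12 WB@13
I6 mul r1 <- r1,r1: IF@9 ID@11 stall=0 (-) EX@12 MEM@13 WB@14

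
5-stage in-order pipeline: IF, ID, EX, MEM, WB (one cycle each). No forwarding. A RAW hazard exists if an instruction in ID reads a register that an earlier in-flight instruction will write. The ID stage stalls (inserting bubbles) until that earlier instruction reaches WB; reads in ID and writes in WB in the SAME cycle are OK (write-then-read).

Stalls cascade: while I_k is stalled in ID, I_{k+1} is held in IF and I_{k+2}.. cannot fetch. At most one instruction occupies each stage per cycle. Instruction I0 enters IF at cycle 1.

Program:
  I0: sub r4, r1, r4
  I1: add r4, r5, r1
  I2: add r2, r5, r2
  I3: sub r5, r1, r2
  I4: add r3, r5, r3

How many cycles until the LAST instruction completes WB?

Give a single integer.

I0 sub r4 <- r1,r4: IF@1 ID@2 stall=0 (-) EX@3 MEM@4 WB@5
I1 add r4 <- r5,r1: IF@2 ID@3 stall=0 (-) EX@4 MEM@5 WB@6
I2 add r2 <- r5,r2: IF@3 ID@4 stall=0 (-) EX@5 MEM@6 WB@7
I3 sub r5 <- r1,r2: IF@4 ID@5 stall=2 (RAW on I2.r2 (WB@7)) EX@8 MEM@9 WB@10
I4 add r3 <- r5,r3: IF@5 ID@8 stall=2 (RAW on I3.r5 (WB@10)) EX@11 MEM@12 WB@13

Answer: 13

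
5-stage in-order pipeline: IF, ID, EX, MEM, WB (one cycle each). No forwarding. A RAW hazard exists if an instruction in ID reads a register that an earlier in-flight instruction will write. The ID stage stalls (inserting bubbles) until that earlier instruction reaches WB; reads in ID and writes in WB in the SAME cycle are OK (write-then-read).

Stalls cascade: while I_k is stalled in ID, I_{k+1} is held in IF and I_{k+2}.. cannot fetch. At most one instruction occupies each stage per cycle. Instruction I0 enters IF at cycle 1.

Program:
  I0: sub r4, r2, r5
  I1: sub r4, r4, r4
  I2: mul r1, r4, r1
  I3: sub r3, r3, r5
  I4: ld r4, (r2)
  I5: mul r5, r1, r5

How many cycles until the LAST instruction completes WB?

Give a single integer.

I0 sub r4 <- r2,r5: IF@1 ID@2 stall=0 (-) EX@3 MEM@4 WB@5
I1 sub r4 <- r4,r4: IF@2 ID@3 stall=2 (RAW on I0.r4 (WB@5)) EX@6 MEM@7 WB@8
I2 mul r1 <- r4,r1: IF@3 ID@6 stall=2 (RAW on I1.r4 (WB@8)) EX@9 MEM@10 WB@11
I3 sub r3 <- r3,r5: IF@6 ID@9 stall=0 (-) EX@10 MEM@11 WB@12
I4 ld r4 <- r2: IF@9 ID@10 stall=0 (-) EX@11 MEM@12 WB@13
I5 mul r5 <- r1,r5: IF@10 ID@11 stall=0 (-) EX@12 MEM@13 WB@14

Answer: 14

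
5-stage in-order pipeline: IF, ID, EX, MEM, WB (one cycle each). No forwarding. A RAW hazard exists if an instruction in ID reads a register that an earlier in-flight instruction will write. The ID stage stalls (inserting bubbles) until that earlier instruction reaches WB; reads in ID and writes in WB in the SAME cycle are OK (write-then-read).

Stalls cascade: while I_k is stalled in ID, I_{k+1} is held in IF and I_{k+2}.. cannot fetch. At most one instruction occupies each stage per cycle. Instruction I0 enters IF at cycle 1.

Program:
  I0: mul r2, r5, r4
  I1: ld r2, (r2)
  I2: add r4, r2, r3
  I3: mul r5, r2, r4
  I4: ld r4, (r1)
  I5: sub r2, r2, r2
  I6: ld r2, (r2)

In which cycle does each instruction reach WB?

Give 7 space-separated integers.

Answer: 5 8 11 14 15 16 19

Derivation:
I0 mul r2 <- r5,r4: IF@1 ID@2 stall=0 (-) EX@3 MEM@4 WB@5
I1 ld r2 <- r2: IF@2 ID@3 stall=2 (RAW on I0.r2 (WB@5)) EX@6 MEM@7 WB@8
I2 add r4 <- r2,r3: IF@3 ID@6 stall=2 (RAW on I1.r2 (WB@8)) EX@9 MEM@10 WB@11
I3 mul r5 <- r2,r4: IF@6 ID@9 stall=2 (RAW on I2.r4 (WB@11)) EX@12 MEM@13 WB@14
I4 ld r4 <- r1: IF@9 ID@12 stall=0 (-) EX@13 MEM@14 WB@15
I5 sub r2 <- r2,r2: IF@12 ID@13 stall=0 (-) EX@14 MEM@15 WB@16
I6 ld r2 <- r2: IF@13 ID@14 stall=2 (RAW on I5.r2 (WB@16)) EX@17 MEM@18 WB@19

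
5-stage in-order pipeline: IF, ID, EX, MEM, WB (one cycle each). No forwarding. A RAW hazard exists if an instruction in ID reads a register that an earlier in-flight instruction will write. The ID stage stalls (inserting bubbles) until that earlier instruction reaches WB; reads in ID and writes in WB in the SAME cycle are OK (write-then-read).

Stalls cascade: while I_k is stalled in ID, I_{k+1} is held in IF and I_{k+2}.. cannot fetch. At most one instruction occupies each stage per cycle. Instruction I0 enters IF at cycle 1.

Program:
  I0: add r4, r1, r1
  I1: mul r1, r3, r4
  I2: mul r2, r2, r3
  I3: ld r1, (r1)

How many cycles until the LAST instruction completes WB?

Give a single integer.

I0 add r4 <- r1,r1: IF@1 ID@2 stall=0 (-) EX@3 MEM@4 WB@5
I1 mul r1 <- r3,r4: IF@2 ID@3 stall=2 (RAW on I0.r4 (WB@5)) EX@6 MEM@7 WB@8
I2 mul r2 <- r2,r3: IF@3 ID@6 stall=0 (-) EX@7 MEM@8 WB@9
I3 ld r1 <- r1: IF@6 ID@7 stall=1 (RAW on I1.r1 (WB@8)) EX@9 MEM@10 WB@11

Answer: 11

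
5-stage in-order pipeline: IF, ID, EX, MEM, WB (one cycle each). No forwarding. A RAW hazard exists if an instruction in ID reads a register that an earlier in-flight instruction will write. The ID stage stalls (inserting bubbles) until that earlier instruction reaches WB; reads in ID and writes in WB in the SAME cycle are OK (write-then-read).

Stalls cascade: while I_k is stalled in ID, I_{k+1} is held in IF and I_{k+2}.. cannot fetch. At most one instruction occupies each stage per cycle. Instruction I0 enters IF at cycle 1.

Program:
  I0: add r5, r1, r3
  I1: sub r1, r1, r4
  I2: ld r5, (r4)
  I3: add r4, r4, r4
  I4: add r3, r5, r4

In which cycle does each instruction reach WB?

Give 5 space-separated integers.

I0 add r5 <- r1,r3: IF@1 ID@2 stall=0 (-) EX@3 MEM@4 WB@5
I1 sub r1 <- r1,r4: IF@2 ID@3 stall=0 (-) EX@4 MEM@5 WB@6
I2 ld r5 <- r4: IF@3 ID@4 stall=0 (-) EX@5 MEM@6 WB@7
I3 add r4 <- r4,r4: IF@4 ID@5 stall=0 (-) EX@6 MEM@7 WB@8
I4 add r3 <- r5,r4: IF@5 ID@6 stall=2 (RAW on I3.r4 (WB@8)) EX@9 MEM@10 WB@11

Answer: 5 6 7 8 11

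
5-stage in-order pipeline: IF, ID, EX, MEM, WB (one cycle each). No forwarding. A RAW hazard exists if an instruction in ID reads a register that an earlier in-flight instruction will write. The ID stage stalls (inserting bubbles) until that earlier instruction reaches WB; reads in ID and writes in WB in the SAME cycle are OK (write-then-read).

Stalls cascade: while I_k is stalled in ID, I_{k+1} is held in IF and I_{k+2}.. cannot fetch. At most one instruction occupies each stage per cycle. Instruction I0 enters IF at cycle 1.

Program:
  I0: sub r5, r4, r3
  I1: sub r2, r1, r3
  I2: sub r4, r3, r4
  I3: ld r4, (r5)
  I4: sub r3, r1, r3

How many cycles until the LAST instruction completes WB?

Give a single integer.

I0 sub r5 <- r4,r3: IF@1 ID@2 stall=0 (-) EX@3 MEM@4 WB@5
I1 sub r2 <- r1,r3: IF@2 ID@3 stall=0 (-) EX@4 MEM@5 WB@6
I2 sub r4 <- r3,r4: IF@3 ID@4 stall=0 (-) EX@5 MEM@6 WB@7
I3 ld r4 <- r5: IF@4 ID@5 stall=0 (-) EX@6 MEM@7 WB@8
I4 sub r3 <- r1,r3: IF@5 ID@6 stall=0 (-) EX@7 MEM@8 WB@9

Answer: 9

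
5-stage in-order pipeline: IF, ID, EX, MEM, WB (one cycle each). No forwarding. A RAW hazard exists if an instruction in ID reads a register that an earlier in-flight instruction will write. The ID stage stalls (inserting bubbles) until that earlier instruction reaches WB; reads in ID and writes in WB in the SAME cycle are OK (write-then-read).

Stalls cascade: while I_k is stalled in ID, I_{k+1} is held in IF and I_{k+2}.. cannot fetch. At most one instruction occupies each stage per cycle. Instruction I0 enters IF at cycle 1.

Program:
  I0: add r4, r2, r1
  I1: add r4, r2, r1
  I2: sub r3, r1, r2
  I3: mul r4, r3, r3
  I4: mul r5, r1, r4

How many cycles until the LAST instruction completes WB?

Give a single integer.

Answer: 13

Derivation:
I0 add r4 <- r2,r1: IF@1 ID@2 stall=0 (-) EX@3 MEM@4 WB@5
I1 add r4 <- r2,r1: IF@2 ID@3 stall=0 (-) EX@4 MEM@5 WB@6
I2 sub r3 <- r1,r2: IF@3 ID@4 stall=0 (-) EX@5 MEM@6 WB@7
I3 mul r4 <- r3,r3: IF@4 ID@5 stall=2 (RAW on I2.r3 (WB@7)) EX@8 MEM@9 WB@10
I4 mul r5 <- r1,r4: IF@5 ID@8 stall=2 (RAW on I3.r4 (WB@10)) EX@11 MEM@12 WB@13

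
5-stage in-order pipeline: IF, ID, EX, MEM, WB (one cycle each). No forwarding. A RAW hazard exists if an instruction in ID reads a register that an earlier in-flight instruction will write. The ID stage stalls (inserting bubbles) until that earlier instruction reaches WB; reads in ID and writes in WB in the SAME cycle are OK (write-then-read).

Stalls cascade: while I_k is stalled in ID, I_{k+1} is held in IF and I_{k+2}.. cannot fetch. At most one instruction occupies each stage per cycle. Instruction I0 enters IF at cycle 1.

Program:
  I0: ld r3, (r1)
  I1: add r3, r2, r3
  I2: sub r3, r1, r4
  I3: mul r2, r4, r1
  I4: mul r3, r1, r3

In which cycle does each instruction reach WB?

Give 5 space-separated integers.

Answer: 5 8 9 10 12

Derivation:
I0 ld r3 <- r1: IF@1 ID@2 stall=0 (-) EX@3 MEM@4 WB@5
I1 add r3 <- r2,r3: IF@2 ID@3 stall=2 (RAW on I0.r3 (WB@5)) EX@6 MEM@7 WB@8
I2 sub r3 <- r1,r4: IF@3 ID@6 stall=0 (-) EX@7 MEM@8 WB@9
I3 mul r2 <- r4,r1: IF@6 ID@7 stall=0 (-) EX@8 MEM@9 WB@10
I4 mul r3 <- r1,r3: IF@7 ID@8 stall=1 (RAW on I2.r3 (WB@9)) EX@10 MEM@11 WB@12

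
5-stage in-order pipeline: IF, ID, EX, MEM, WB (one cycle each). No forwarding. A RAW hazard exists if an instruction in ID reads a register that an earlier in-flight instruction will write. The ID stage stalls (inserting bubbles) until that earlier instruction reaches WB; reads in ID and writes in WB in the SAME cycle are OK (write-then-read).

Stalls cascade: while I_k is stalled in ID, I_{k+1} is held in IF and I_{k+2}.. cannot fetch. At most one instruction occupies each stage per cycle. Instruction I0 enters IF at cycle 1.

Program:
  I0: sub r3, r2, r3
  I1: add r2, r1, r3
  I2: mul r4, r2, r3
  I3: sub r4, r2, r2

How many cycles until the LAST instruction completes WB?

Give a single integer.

Answer: 12

Derivation:
I0 sub r3 <- r2,r3: IF@1 ID@2 stall=0 (-) EX@3 MEM@4 WB@5
I1 add r2 <- r1,r3: IF@2 ID@3 stall=2 (RAW on I0.r3 (WB@5)) EX@6 MEM@7 WB@8
I2 mul r4 <- r2,r3: IF@3 ID@6 stall=2 (RAW on I1.r2 (WB@8)) EX@9 MEM@10 WB@11
I3 sub r4 <- r2,r2: IF@6 ID@9 stall=0 (-) EX@10 MEM@11 WB@12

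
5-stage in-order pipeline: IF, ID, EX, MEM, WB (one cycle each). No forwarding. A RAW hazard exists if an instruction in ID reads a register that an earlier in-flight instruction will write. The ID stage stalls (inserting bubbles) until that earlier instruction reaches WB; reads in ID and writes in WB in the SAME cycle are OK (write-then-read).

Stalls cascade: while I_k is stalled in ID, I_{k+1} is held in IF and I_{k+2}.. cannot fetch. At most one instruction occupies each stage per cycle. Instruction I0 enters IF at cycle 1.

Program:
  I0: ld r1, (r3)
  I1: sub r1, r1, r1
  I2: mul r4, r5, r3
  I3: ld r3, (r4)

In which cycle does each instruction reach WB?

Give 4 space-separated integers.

I0 ld r1 <- r3: IF@1 ID@2 stall=0 (-) EX@3 MEM@4 WB@5
I1 sub r1 <- r1,r1: IF@2 ID@3 stall=2 (RAW on I0.r1 (WB@5)) EX@6 MEM@7 WB@8
I2 mul r4 <- r5,r3: IF@3 ID@6 stall=0 (-) EX@7 MEM@8 WB@9
I3 ld r3 <- r4: IF@6 ID@7 stall=2 (RAW on I2.r4 (WB@9)) EX@10 MEM@11 WB@12

Answer: 5 8 9 12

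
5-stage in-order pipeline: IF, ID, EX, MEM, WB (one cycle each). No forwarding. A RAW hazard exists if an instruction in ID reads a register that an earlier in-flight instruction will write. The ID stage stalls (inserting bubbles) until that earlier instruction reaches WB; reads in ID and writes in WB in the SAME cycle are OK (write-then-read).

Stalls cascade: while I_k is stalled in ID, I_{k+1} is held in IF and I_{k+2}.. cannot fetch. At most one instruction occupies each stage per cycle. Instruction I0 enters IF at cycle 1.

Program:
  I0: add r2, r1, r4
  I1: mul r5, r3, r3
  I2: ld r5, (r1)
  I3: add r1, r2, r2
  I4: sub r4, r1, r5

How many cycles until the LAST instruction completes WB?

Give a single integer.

Answer: 11

Derivation:
I0 add r2 <- r1,r4: IF@1 ID@2 stall=0 (-) EX@3 MEM@4 WB@5
I1 mul r5 <- r3,r3: IF@2 ID@3 stall=0 (-) EX@4 MEM@5 WB@6
I2 ld r5 <- r1: IF@3 ID@4 stall=0 (-) EX@5 MEM@6 WB@7
I3 add r1 <- r2,r2: IF@4 ID@5 stall=0 (-) EX@6 MEM@7 WB@8
I4 sub r4 <- r1,r5: IF@5 ID@6 stall=2 (RAW on I3.r1 (WB@8)) EX@9 MEM@10 WB@11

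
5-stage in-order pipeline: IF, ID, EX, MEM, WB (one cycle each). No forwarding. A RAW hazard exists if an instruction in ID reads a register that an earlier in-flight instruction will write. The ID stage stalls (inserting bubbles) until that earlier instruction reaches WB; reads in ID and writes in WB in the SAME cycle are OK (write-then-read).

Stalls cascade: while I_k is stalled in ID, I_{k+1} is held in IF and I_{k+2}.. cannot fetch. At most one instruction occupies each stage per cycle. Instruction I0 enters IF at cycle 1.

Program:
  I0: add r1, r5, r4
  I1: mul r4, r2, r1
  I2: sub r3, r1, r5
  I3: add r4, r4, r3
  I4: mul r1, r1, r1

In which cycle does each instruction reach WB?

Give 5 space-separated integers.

I0 add r1 <- r5,r4: IF@1 ID@2 stall=0 (-) EX@3 MEM@4 WB@5
I1 mul r4 <- r2,r1: IF@2 ID@3 stall=2 (RAW on I0.r1 (WB@5)) EX@6 MEM@7 WB@8
I2 sub r3 <- r1,r5: IF@3 ID@6 stall=0 (-) EX@7 MEM@8 WB@9
I3 add r4 <- r4,r3: IF@6 ID@7 stall=2 (RAW on I2.r3 (WB@9)) EX@10 MEM@11 WB@12
I4 mul r1 <- r1,r1: IF@7 ID@10 stall=0 (-) EX@11 MEM@12 WB@13

Answer: 5 8 9 12 13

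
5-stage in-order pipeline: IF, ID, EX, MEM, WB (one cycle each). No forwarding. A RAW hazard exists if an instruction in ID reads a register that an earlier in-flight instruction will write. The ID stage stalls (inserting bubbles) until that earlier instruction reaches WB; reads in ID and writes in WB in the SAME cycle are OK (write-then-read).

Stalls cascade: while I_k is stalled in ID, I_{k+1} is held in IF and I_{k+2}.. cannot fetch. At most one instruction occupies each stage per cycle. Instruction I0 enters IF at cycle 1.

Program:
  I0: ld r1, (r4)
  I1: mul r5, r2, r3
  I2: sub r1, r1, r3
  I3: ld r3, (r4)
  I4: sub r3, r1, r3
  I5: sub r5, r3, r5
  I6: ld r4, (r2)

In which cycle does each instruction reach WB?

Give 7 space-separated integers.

Answer: 5 6 8 9 12 15 16

Derivation:
I0 ld r1 <- r4: IF@1 ID@2 stall=0 (-) EX@3 MEM@4 WB@5
I1 mul r5 <- r2,r3: IF@2 ID@3 stall=0 (-) EX@4 MEM@5 WB@6
I2 sub r1 <- r1,r3: IF@3 ID@4 stall=1 (RAW on I0.r1 (WB@5)) EX@6 MEM@7 WB@8
I3 ld r3 <- r4: IF@4 ID@6 stall=0 (-) EX@7 MEM@8 WB@9
I4 sub r3 <- r1,r3: IF@6 ID@7 stall=2 (RAW on I3.r3 (WB@9)) EX@10 MEM@11 WB@12
I5 sub r5 <- r3,r5: IF@7 ID@10 stall=2 (RAW on I4.r3 (WB@12)) EX@13 MEM@14 WB@15
I6 ld r4 <- r2: IF@10 ID@13 stall=0 (-) EX@14 MEM@15 WB@16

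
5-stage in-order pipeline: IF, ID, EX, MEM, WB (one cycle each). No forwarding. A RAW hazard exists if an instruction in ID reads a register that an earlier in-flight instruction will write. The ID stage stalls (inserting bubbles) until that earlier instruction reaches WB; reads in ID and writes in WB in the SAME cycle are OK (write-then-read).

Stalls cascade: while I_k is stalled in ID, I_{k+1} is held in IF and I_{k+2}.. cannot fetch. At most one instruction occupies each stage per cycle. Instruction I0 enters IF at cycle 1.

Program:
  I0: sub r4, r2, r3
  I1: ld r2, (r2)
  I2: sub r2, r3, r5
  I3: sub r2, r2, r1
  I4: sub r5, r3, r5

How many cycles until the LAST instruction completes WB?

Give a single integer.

Answer: 11

Derivation:
I0 sub r4 <- r2,r3: IF@1 ID@2 stall=0 (-) EX@3 MEM@4 WB@5
I1 ld r2 <- r2: IF@2 ID@3 stall=0 (-) EX@4 MEM@5 WB@6
I2 sub r2 <- r3,r5: IF@3 ID@4 stall=0 (-) EX@5 MEM@6 WB@7
I3 sub r2 <- r2,r1: IF@4 ID@5 stall=2 (RAW on I2.r2 (WB@7)) EX@8 MEM@9 WB@10
I4 sub r5 <- r3,r5: IF@5 ID@8 stall=0 (-) EX@9 MEM@10 WB@11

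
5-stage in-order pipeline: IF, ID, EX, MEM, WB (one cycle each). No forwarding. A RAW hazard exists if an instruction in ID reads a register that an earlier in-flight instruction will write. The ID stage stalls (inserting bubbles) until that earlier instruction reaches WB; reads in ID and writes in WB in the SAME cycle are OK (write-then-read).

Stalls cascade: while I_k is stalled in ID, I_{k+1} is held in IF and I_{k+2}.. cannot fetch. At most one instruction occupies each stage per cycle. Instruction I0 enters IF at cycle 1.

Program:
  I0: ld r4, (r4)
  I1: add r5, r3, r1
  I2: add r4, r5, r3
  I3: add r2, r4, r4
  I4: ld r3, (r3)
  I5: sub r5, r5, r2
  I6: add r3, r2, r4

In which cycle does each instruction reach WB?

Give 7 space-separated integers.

Answer: 5 6 9 12 13 15 16

Derivation:
I0 ld r4 <- r4: IF@1 ID@2 stall=0 (-) EX@3 MEM@4 WB@5
I1 add r5 <- r3,r1: IF@2 ID@3 stall=0 (-) EX@4 MEM@5 WB@6
I2 add r4 <- r5,r3: IF@3 ID@4 stall=2 (RAW on I1.r5 (WB@6)) EX@7 MEM@8 WB@9
I3 add r2 <- r4,r4: IF@4 ID@7 stall=2 (RAW on I2.r4 (WB@9)) EX@10 MEM@11 WB@12
I4 ld r3 <- r3: IF@7 ID@10 stall=0 (-) EX@11 MEM@12 WB@13
I5 sub r5 <- r5,r2: IF@10 ID@11 stall=1 (RAW on I3.r2 (WB@12)) EX@13 MEM@14 WB@15
I6 add r3 <- r2,r4: IF@11 ID@13 stall=0 (-) EX@14 MEM@15 WB@16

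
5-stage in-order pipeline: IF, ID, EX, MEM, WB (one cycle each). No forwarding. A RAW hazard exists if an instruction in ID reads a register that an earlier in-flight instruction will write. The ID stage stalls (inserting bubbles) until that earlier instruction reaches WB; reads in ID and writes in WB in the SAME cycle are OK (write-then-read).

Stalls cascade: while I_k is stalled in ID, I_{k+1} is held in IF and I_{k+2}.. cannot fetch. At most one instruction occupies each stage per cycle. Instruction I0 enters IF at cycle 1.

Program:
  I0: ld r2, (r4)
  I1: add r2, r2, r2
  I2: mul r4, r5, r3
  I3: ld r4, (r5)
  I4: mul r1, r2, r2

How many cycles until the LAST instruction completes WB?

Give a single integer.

Answer: 11

Derivation:
I0 ld r2 <- r4: IF@1 ID@2 stall=0 (-) EX@3 MEM@4 WB@5
I1 add r2 <- r2,r2: IF@2 ID@3 stall=2 (RAW on I0.r2 (WB@5)) EX@6 MEM@7 WB@8
I2 mul r4 <- r5,r3: IF@3 ID@6 stall=0 (-) EX@7 MEM@8 WB@9
I3 ld r4 <- r5: IF@6 ID@7 stall=0 (-) EX@8 MEM@9 WB@10
I4 mul r1 <- r2,r2: IF@7 ID@8 stall=0 (-) EX@9 MEM@10 WB@11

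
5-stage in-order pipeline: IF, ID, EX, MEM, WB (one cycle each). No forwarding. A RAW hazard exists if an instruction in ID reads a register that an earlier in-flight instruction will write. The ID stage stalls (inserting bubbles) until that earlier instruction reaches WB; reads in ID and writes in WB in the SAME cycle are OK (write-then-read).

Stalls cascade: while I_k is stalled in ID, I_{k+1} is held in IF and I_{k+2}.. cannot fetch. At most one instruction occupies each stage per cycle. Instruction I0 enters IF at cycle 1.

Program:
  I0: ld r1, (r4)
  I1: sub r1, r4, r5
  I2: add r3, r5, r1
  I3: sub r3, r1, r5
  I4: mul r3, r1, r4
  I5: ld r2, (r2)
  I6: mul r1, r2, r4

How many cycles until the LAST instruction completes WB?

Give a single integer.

Answer: 15

Derivation:
I0 ld r1 <- r4: IF@1 ID@2 stall=0 (-) EX@3 MEM@4 WB@5
I1 sub r1 <- r4,r5: IF@2 ID@3 stall=0 (-) EX@4 MEM@5 WB@6
I2 add r3 <- r5,r1: IF@3 ID@4 stall=2 (RAW on I1.r1 (WB@6)) EX@7 MEM@8 WB@9
I3 sub r3 <- r1,r5: IF@4 ID@7 stall=0 (-) EX@8 MEM@9 WB@10
I4 mul r3 <- r1,r4: IF@7 ID@8 stall=0 (-) EX@9 MEM@10 WB@11
I5 ld r2 <- r2: IF@8 ID@9 stall=0 (-) EX@10 MEM@11 WB@12
I6 mul r1 <- r2,r4: IF@9 ID@10 stall=2 (RAW on I5.r2 (WB@12)) EX@13 MEM@14 WB@15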